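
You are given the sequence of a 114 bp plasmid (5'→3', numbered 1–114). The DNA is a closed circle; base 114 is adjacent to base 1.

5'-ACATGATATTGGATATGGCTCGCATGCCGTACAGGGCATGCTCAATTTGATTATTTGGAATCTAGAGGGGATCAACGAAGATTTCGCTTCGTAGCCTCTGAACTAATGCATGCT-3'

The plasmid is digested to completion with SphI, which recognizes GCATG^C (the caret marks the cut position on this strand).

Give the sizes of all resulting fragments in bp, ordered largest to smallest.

72, 28, 14 bp

SphI sites (GCATGC) start at positions 22, 36, 108.
SphI cuts after base 5 of each site (before the last base), so after positions 26, 40, 112.
Circular molecule, 3 cuts → 3 fragments:
  27–40 → 14 bp
  41–112 → 72 bp
  113–114 then 1–26 → 2 + 26 = 28 bp
Sorted largest to smallest: 72, 28, 14 bp.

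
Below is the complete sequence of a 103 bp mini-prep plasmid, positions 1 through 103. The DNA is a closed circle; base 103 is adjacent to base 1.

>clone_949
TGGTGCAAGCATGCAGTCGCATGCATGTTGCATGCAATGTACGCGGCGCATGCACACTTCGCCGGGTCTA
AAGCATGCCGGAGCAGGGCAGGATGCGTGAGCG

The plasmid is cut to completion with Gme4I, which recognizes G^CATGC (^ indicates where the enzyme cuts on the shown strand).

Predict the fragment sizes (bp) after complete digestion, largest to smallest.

Gme4I sites (GCATGC) start at positions 9, 19, 30, 48, 73.
Gme4I cuts after the first base of each site, so after positions 9, 19, 30, 48, 73.
Circular molecule, 5 cuts → 5 fragments:
  10–19 → 10 bp
  20–30 → 11 bp
  31–48 → 18 bp
  49–73 → 25 bp
  74–103 then 1–9 → 30 + 9 = 39 bp
Sorted largest to smallest: 39, 25, 18, 11, 10 bp.

39, 25, 18, 11, 10 bp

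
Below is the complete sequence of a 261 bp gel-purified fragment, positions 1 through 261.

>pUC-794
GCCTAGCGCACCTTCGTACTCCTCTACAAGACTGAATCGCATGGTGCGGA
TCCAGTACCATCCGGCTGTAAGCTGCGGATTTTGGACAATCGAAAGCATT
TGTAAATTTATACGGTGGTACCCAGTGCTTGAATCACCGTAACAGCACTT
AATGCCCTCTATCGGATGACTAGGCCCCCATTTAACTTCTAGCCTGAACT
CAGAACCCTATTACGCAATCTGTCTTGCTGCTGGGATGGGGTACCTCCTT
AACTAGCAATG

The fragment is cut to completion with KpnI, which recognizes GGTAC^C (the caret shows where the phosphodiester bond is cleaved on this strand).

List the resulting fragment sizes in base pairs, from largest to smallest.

123, 121, 17 bp

KpnI sites (GGTACC) start at positions 117, 240.
KpnI cuts after base 5 of each site (before the last base), so after positions 121, 244.
Linear molecule, 2 cuts → 3 fragments:
  1–121 → 121 bp
  122–244 → 123 bp
  245–261 → 17 bp
Sorted largest to smallest: 123, 121, 17 bp.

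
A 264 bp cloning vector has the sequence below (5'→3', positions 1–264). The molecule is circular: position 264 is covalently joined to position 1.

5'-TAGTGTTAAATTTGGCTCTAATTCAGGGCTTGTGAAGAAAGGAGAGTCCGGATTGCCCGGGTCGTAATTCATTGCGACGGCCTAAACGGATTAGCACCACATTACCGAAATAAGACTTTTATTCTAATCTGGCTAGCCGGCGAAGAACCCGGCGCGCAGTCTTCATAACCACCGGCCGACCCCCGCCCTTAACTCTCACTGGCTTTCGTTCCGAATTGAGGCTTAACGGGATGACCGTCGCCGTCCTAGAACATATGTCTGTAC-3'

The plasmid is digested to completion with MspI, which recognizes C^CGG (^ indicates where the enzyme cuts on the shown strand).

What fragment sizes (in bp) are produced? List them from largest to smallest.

140, 80, 23, 12, 9 bp

MspI sites (CCGG) start at positions 48, 57, 137, 149, 172.
MspI cuts after the first base of each site, so after positions 48, 57, 137, 149, 172.
Circular molecule, 5 cuts → 5 fragments:
  49–57 → 9 bp
  58–137 → 80 bp
  138–149 → 12 bp
  150–172 → 23 bp
  173–264 then 1–48 → 92 + 48 = 140 bp
Sorted largest to smallest: 140, 80, 23, 12, 9 bp.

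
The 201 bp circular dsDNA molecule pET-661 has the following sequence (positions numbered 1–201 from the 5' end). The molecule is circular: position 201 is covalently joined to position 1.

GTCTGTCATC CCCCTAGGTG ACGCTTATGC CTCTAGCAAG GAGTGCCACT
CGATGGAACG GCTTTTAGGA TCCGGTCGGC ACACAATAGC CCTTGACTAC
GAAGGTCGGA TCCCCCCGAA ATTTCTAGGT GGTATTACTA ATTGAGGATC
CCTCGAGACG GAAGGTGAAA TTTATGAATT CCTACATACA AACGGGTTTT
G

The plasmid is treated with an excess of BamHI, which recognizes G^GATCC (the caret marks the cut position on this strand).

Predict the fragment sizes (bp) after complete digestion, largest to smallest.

123, 40, 38 bp

BamHI sites (GGATCC) start at positions 68, 108, 146.
BamHI cuts after the first base of each site, so after positions 68, 108, 146.
Circular molecule, 3 cuts → 3 fragments:
  69–108 → 40 bp
  109–146 → 38 bp
  147–201 then 1–68 → 55 + 68 = 123 bp
Sorted largest to smallest: 123, 40, 38 bp.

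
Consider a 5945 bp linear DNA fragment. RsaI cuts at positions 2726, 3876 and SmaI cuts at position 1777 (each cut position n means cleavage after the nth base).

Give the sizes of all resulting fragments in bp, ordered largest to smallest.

Combined cut positions (sorted): 1777, 2726, 3876.
Linear molecule, 3 cuts → 4 fragments:
  1777 − 0 = 1777 bp
  2726 − 1777 = 949 bp
  3876 − 2726 = 1150 bp
  5945 − 3876 = 2069 bp
Sorted largest to smallest: 2069, 1777, 1150, 949 bp.

2069, 1777, 1150, 949 bp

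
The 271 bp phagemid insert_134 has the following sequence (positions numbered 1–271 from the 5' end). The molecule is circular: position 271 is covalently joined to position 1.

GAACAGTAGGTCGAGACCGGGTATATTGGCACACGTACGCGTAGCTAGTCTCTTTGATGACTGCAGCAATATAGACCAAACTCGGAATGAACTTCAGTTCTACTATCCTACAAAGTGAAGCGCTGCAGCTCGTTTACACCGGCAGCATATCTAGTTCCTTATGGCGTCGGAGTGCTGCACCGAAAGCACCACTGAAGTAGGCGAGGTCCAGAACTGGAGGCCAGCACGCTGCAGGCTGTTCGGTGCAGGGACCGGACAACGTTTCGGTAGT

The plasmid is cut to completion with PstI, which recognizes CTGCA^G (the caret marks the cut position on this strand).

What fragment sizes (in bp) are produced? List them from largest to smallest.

PstI sites (CTGCAG) start at positions 61, 123, 229.
PstI cuts after base 5 of each site (before the last base), so after positions 65, 127, 233.
Circular molecule, 3 cuts → 3 fragments:
  66–127 → 62 bp
  128–233 → 106 bp
  234–271 then 1–65 → 38 + 65 = 103 bp
Sorted largest to smallest: 106, 103, 62 bp.

106, 103, 62 bp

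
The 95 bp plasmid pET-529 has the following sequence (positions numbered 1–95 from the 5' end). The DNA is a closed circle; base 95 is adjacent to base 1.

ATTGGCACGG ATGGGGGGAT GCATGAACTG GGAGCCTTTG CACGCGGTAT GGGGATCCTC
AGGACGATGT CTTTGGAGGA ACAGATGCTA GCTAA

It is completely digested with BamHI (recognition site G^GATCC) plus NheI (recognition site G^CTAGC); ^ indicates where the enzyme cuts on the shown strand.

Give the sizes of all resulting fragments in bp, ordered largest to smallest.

61, 34 bp

The BamHI site (GGATCC) starts at position 53.
BamHI cuts after the first base of each site, so after position 53.
The NheI site (GCTAGC) starts at position 87.
NheI cuts after the first base of each site, so after position 87.
Combined cut positions: 53, 87.
Circular molecule, 2 cuts → 2 fragments:
  54–87 → 34 bp
  88–95 then 1–53 → 8 + 53 = 61 bp
Sorted largest to smallest: 61, 34 bp.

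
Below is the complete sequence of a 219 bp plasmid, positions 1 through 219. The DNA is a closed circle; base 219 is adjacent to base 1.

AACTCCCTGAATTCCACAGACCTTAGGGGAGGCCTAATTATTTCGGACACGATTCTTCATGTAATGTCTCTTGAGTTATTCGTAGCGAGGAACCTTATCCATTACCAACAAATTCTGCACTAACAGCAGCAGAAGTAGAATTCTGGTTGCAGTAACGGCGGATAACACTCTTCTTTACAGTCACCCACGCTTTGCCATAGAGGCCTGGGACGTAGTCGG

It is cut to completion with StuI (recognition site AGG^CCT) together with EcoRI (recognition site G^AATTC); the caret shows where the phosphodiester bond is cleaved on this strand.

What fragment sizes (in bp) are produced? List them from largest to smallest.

106, 65, 25, 23 bp

StuI sites (AGGCCT) start at positions 30, 201.
StuI cuts after base 3 of each site, so after positions 32, 203.
EcoRI sites (GAATTC) start at positions 9, 138.
EcoRI cuts after the first base of each site, so after positions 9, 138.
Combined cut positions: 9, 32, 138, 203.
Circular molecule, 4 cuts → 4 fragments:
  10–32 → 23 bp
  33–138 → 106 bp
  139–203 → 65 bp
  204–219 then 1–9 → 16 + 9 = 25 bp
Sorted largest to smallest: 106, 65, 25, 23 bp.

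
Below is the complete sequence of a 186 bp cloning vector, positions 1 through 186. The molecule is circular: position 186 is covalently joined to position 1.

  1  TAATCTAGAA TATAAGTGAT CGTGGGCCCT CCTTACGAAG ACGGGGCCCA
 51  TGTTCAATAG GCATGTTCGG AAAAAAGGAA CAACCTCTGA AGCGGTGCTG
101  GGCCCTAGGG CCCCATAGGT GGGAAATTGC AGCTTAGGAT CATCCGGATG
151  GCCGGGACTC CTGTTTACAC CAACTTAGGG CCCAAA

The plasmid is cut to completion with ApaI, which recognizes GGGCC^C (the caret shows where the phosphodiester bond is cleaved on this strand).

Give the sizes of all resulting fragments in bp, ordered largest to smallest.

ApaI sites (GGGCCC) start at positions 24, 44, 100, 108, 178.
ApaI cuts after base 5 of each site (before the last base), so after positions 28, 48, 104, 112, 182.
Circular molecule, 5 cuts → 5 fragments:
  29–48 → 20 bp
  49–104 → 56 bp
  105–112 → 8 bp
  113–182 → 70 bp
  183–186 then 1–28 → 4 + 28 = 32 bp
Sorted largest to smallest: 70, 56, 32, 20, 8 bp.

70, 56, 32, 20, 8 bp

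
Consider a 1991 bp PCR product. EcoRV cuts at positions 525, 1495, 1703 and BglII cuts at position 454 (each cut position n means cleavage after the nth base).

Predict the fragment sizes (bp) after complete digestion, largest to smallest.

970, 454, 288, 208, 71 bp

Combined cut positions (sorted): 454, 525, 1495, 1703.
Linear molecule, 4 cuts → 5 fragments:
  454 − 0 = 454 bp
  525 − 454 = 71 bp
  1495 − 525 = 970 bp
  1703 − 1495 = 208 bp
  1991 − 1703 = 288 bp
Sorted largest to smallest: 970, 454, 288, 208, 71 bp.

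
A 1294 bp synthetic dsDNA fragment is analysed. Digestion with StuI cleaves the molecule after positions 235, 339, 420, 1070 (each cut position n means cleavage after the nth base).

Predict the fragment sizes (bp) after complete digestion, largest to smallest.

650, 235, 224, 104, 81 bp

Linear molecule, 4 cuts → 5 fragments:
  235 − 0 = 235 bp
  339 − 235 = 104 bp
  420 − 339 = 81 bp
  1070 − 420 = 650 bp
  1294 − 1070 = 224 bp
Sorted largest to smallest: 650, 235, 224, 104, 81 bp.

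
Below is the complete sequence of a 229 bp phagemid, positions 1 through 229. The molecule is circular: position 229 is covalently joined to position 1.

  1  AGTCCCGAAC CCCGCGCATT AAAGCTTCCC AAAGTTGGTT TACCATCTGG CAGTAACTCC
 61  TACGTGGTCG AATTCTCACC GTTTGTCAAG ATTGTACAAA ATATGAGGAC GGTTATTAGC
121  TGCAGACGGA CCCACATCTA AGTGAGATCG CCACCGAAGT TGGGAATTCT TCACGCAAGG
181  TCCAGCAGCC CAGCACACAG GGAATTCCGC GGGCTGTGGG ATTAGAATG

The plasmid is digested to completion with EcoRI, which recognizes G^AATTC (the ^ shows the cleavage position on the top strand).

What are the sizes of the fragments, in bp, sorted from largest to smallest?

97, 94, 38 bp

EcoRI sites (GAATTC) start at positions 70, 164, 202.
EcoRI cuts after the first base of each site, so after positions 70, 164, 202.
Circular molecule, 3 cuts → 3 fragments:
  71–164 → 94 bp
  165–202 → 38 bp
  203–229 then 1–70 → 27 + 70 = 97 bp
Sorted largest to smallest: 97, 94, 38 bp.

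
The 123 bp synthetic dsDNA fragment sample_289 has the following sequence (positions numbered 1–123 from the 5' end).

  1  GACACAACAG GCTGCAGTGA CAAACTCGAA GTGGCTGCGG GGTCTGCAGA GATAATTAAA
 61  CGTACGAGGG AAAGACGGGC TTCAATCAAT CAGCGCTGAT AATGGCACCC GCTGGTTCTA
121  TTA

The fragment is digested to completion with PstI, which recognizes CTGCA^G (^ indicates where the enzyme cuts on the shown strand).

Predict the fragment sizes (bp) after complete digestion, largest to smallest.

75, 32, 16 bp

PstI sites (CTGCAG) start at positions 12, 44.
PstI cuts after base 5 of each site (before the last base), so after positions 16, 48.
Linear molecule, 2 cuts → 3 fragments:
  1–16 → 16 bp
  17–48 → 32 bp
  49–123 → 75 bp
Sorted largest to smallest: 75, 32, 16 bp.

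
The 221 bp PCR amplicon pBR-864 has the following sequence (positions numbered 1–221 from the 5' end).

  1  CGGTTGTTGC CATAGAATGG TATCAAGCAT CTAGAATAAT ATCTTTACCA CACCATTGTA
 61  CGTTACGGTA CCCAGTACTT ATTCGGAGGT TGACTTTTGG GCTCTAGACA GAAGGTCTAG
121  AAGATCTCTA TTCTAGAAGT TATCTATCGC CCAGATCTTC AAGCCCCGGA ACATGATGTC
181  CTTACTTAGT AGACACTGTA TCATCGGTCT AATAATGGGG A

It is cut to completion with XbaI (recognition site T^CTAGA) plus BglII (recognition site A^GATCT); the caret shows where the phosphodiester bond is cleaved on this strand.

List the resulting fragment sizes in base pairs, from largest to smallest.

XbaI sites (TCTAGA) start at positions 30, 103, 116, 132.
XbaI cuts after the first base of each site, so after positions 30, 103, 116, 132.
BglII sites (AGATCT) start at positions 122, 153.
BglII cuts after the first base of each site, so after positions 122, 153.
Combined cut positions: 30, 103, 116, 122, 132, 153.
Linear molecule, 6 cuts → 7 fragments:
  1–30 → 30 bp
  31–103 → 73 bp
  104–116 → 13 bp
  117–122 → 6 bp
  123–132 → 10 bp
  133–153 → 21 bp
  154–221 → 68 bp
Sorted largest to smallest: 73, 68, 30, 21, 13, 10, 6 bp.

73, 68, 30, 21, 13, 10, 6 bp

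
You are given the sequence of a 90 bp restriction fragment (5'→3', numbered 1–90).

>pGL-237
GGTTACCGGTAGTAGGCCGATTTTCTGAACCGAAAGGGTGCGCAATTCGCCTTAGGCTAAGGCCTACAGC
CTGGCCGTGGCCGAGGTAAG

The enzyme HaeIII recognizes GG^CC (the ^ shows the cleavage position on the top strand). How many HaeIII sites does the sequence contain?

GGCC occurs starting at positions 15, 61, 73, 79.
HaeIII cuts at 4 sites.

4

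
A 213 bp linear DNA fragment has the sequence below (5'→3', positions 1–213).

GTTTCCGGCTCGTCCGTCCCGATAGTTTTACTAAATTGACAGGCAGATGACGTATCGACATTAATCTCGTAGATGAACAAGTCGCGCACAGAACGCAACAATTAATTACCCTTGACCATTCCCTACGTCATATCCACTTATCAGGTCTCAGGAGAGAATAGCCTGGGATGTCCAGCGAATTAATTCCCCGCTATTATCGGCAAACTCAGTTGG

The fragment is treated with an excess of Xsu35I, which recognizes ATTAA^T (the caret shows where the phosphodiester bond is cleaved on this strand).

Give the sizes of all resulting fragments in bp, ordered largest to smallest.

78, 64, 41, 30 bp

Xsu35I sites (ATTAAT) start at positions 60, 101, 179.
Xsu35I cuts after base 5 of each site (before the last base), so after positions 64, 105, 183.
Linear molecule, 3 cuts → 4 fragments:
  1–64 → 64 bp
  65–105 → 41 bp
  106–183 → 78 bp
  184–213 → 30 bp
Sorted largest to smallest: 78, 64, 41, 30 bp.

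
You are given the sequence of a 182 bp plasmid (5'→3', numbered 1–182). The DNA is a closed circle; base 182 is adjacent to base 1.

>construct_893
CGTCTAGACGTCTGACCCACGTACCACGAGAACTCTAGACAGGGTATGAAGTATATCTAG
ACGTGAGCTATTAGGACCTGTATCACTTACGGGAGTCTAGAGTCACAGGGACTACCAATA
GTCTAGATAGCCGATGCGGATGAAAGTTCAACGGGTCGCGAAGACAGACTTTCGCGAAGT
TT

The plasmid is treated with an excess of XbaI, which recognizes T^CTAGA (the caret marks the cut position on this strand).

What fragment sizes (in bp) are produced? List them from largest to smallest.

XbaI sites (TCTAGA) start at positions 3, 34, 56, 96, 122.
XbaI cuts after the first base of each site, so after positions 3, 34, 56, 96, 122.
Circular molecule, 5 cuts → 5 fragments:
  4–34 → 31 bp
  35–56 → 22 bp
  57–96 → 40 bp
  97–122 → 26 bp
  123–182 then 1–3 → 60 + 3 = 63 bp
Sorted largest to smallest: 63, 40, 31, 26, 22 bp.

63, 40, 31, 26, 22 bp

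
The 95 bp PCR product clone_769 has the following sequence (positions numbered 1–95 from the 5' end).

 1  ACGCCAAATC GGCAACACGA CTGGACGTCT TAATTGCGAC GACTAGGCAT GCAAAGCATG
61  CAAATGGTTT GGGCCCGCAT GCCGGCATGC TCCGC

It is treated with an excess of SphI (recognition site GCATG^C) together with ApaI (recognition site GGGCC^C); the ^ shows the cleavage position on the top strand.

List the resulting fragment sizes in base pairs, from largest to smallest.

SphI sites (GCATGC) start at positions 47, 56, 77, 85.
SphI cuts after base 5 of each site (before the last base), so after positions 51, 60, 81, 89.
The ApaI site (GGGCCC) starts at position 71.
ApaI cuts after base 5 of each site (before the last base), so after position 75.
Combined cut positions: 51, 60, 75, 81, 89.
Linear molecule, 5 cuts → 6 fragments:
  1–51 → 51 bp
  52–60 → 9 bp
  61–75 → 15 bp
  76–81 → 6 bp
  82–89 → 8 bp
  90–95 → 6 bp
Sorted largest to smallest: 51, 15, 9, 8, 6, 6 bp.

51, 15, 9, 8, 6, 6 bp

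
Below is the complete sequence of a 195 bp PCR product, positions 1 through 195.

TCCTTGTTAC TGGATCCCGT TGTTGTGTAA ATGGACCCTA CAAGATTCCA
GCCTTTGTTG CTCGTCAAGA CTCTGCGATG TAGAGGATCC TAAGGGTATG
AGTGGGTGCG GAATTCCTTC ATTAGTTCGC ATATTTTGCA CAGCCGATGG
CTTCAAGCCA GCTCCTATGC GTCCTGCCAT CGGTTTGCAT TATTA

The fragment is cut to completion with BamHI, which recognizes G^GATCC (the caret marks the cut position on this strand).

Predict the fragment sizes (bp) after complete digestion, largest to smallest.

BamHI sites (GGATCC) start at positions 12, 85.
BamHI cuts after the first base of each site, so after positions 12, 85.
Linear molecule, 2 cuts → 3 fragments:
  1–12 → 12 bp
  13–85 → 73 bp
  86–195 → 110 bp
Sorted largest to smallest: 110, 73, 12 bp.

110, 73, 12 bp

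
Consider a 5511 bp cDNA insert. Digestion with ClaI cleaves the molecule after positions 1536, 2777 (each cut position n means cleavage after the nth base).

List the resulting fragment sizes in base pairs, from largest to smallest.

2734, 1536, 1241 bp

Linear molecule, 2 cuts → 3 fragments:
  1536 − 0 = 1536 bp
  2777 − 1536 = 1241 bp
  5511 − 2777 = 2734 bp
Sorted largest to smallest: 2734, 1536, 1241 bp.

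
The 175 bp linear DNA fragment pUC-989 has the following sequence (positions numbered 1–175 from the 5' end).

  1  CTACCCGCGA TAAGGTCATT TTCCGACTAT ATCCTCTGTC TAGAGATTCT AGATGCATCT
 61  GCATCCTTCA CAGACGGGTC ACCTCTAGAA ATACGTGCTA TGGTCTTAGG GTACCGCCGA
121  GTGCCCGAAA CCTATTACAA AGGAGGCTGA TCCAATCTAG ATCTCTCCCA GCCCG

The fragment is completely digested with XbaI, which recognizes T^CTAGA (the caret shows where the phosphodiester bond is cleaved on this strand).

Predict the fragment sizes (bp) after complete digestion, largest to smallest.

72, 39, 36, 19, 9 bp

XbaI sites (TCTAGA) start at positions 39, 48, 84, 156.
XbaI cuts after the first base of each site, so after positions 39, 48, 84, 156.
Linear molecule, 4 cuts → 5 fragments:
  1–39 → 39 bp
  40–48 → 9 bp
  49–84 → 36 bp
  85–156 → 72 bp
  157–175 → 19 bp
Sorted largest to smallest: 72, 39, 36, 19, 9 bp.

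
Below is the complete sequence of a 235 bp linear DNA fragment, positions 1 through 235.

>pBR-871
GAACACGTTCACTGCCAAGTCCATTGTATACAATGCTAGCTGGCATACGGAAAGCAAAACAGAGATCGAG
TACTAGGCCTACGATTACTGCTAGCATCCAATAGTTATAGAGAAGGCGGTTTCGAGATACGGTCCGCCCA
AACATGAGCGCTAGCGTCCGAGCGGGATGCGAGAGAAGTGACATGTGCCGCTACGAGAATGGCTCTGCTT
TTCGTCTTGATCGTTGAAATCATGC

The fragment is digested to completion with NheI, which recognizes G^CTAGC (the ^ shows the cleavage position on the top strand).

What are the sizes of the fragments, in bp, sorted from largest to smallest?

NheI sites (GCTAGC) start at positions 35, 90, 150.
NheI cuts after the first base of each site, so after positions 35, 90, 150.
Linear molecule, 3 cuts → 4 fragments:
  1–35 → 35 bp
  36–90 → 55 bp
  91–150 → 60 bp
  151–235 → 85 bp
Sorted largest to smallest: 85, 60, 55, 35 bp.

85, 60, 55, 35 bp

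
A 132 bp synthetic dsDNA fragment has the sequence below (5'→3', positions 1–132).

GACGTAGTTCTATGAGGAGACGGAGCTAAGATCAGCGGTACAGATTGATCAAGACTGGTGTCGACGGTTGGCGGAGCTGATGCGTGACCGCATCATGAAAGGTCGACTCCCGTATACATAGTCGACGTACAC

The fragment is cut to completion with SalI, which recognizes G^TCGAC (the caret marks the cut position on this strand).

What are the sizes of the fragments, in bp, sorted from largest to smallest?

60, 42, 19, 11 bp

SalI sites (GTCGAC) start at positions 60, 102, 121.
SalI cuts after the first base of each site, so after positions 60, 102, 121.
Linear molecule, 3 cuts → 4 fragments:
  1–60 → 60 bp
  61–102 → 42 bp
  103–121 → 19 bp
  122–132 → 11 bp
Sorted largest to smallest: 60, 42, 19, 11 bp.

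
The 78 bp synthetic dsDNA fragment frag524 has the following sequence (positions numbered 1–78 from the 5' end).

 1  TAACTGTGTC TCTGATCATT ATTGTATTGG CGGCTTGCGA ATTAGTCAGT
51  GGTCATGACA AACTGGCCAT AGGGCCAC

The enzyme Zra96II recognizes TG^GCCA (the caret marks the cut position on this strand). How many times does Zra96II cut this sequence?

1

TGGCCA occurs starting at position 64.
Zra96II cuts at 1 site.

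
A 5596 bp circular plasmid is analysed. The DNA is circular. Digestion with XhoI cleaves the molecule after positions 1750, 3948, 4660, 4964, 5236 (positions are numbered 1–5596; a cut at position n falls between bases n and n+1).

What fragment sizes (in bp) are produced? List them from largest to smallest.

2198, 2110, 712, 304, 272 bp

Circular molecule, 5 cuts → 5 fragments:
  3948 − 1750 = 2198 bp
  4660 − 3948 = 712 bp
  4964 − 4660 = 304 bp
  5236 − 4964 = 272 bp
  wrap: 5596 − 5236 + 1750 = 2110 bp
Sorted largest to smallest: 2198, 2110, 712, 304, 272 bp.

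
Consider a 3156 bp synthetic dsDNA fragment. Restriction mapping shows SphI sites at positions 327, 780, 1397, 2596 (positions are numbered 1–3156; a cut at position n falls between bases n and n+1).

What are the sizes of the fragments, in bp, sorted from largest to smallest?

Linear molecule, 4 cuts → 5 fragments:
  327 − 0 = 327 bp
  780 − 327 = 453 bp
  1397 − 780 = 617 bp
  2596 − 1397 = 1199 bp
  3156 − 2596 = 560 bp
Sorted largest to smallest: 1199, 617, 560, 453, 327 bp.

1199, 617, 560, 453, 327 bp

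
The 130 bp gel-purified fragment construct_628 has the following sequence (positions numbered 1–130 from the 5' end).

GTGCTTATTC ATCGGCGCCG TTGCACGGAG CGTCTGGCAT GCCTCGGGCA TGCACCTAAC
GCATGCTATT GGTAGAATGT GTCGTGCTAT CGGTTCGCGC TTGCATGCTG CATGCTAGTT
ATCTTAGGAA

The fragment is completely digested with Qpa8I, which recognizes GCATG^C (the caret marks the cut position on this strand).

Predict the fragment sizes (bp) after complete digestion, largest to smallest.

42, 41, 16, 13, 11, 7 bp

Qpa8I sites (GCATGC) start at positions 37, 48, 61, 103, 110.
Qpa8I cuts after base 5 of each site (before the last base), so after positions 41, 52, 65, 107, 114.
Linear molecule, 5 cuts → 6 fragments:
  1–41 → 41 bp
  42–52 → 11 bp
  53–65 → 13 bp
  66–107 → 42 bp
  108–114 → 7 bp
  115–130 → 16 bp
Sorted largest to smallest: 42, 41, 16, 13, 11, 7 bp.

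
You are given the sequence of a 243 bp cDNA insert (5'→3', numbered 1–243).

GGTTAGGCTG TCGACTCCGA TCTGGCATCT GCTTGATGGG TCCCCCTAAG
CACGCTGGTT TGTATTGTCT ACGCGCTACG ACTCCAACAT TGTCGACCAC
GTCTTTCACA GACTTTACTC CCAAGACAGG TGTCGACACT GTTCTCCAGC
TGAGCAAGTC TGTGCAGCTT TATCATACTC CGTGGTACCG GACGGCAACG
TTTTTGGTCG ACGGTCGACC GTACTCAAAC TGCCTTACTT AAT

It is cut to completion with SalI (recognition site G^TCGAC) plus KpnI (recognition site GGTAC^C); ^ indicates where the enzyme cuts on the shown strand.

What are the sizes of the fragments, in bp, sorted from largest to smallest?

82, 56, 40, 29, 19, 10, 7 bp

SalI sites (GTCGAC) start at positions 10, 92, 132, 207, 214.
SalI cuts after the first base of each site, so after positions 10, 92, 132, 207, 214.
The KpnI site (GGTACC) starts at position 184.
KpnI cuts after base 5 of each site (before the last base), so after position 188.
Combined cut positions: 10, 92, 132, 188, 207, 214.
Linear molecule, 6 cuts → 7 fragments:
  1–10 → 10 bp
  11–92 → 82 bp
  93–132 → 40 bp
  133–188 → 56 bp
  189–207 → 19 bp
  208–214 → 7 bp
  215–243 → 29 bp
Sorted largest to smallest: 82, 56, 40, 29, 19, 10, 7 bp.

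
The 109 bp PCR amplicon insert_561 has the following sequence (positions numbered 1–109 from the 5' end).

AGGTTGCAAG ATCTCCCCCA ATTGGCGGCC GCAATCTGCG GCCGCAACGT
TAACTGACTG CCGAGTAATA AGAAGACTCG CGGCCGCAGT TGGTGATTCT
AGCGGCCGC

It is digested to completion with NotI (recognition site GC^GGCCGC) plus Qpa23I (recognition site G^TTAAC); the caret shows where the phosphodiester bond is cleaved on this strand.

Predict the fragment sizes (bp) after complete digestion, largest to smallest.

32, 26, 22, 13, 10, 6 bp

NotI sites (GCGGCCGC) start at positions 25, 38, 80, 102.
NotI cuts after base 2 of each site, so after positions 26, 39, 81, 103.
The Qpa23I site (GTTAAC) starts at position 49.
Qpa23I cuts after the first base of each site, so after position 49.
Combined cut positions: 26, 39, 49, 81, 103.
Linear molecule, 5 cuts → 6 fragments:
  1–26 → 26 bp
  27–39 → 13 bp
  40–49 → 10 bp
  50–81 → 32 bp
  82–103 → 22 bp
  104–109 → 6 bp
Sorted largest to smallest: 32, 26, 22, 13, 10, 6 bp.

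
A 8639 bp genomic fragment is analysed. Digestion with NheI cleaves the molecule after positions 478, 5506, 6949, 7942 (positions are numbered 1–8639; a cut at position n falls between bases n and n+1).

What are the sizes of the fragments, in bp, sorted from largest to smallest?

Linear molecule, 4 cuts → 5 fragments:
  478 − 0 = 478 bp
  5506 − 478 = 5028 bp
  6949 − 5506 = 1443 bp
  7942 − 6949 = 993 bp
  8639 − 7942 = 697 bp
Sorted largest to smallest: 5028, 1443, 993, 697, 478 bp.

5028, 1443, 993, 697, 478 bp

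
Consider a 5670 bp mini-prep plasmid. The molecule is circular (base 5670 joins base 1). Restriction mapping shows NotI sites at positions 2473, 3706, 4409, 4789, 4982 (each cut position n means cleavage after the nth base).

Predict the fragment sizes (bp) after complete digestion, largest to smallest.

3161, 1233, 703, 380, 193 bp

Circular molecule, 5 cuts → 5 fragments:
  3706 − 2473 = 1233 bp
  4409 − 3706 = 703 bp
  4789 − 4409 = 380 bp
  4982 − 4789 = 193 bp
  wrap: 5670 − 4982 + 2473 = 3161 bp
Sorted largest to smallest: 3161, 1233, 703, 380, 193 bp.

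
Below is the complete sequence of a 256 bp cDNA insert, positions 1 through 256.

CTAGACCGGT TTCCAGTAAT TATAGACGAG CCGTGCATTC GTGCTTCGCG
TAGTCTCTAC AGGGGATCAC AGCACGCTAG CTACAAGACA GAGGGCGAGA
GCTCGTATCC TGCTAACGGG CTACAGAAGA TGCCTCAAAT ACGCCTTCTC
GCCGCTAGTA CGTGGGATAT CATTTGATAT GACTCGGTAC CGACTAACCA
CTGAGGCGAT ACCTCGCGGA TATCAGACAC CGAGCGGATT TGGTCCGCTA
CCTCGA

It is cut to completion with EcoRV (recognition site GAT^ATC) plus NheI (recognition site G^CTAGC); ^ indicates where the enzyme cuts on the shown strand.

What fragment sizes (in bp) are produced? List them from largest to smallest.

EcoRV sites (GATATC) start at positions 166, 219.
EcoRV cuts after base 3 of each site, so after positions 168, 221.
The NheI site (GCTAGC) starts at position 76.
NheI cuts after the first base of each site, so after position 76.
Combined cut positions: 76, 168, 221.
Linear molecule, 3 cuts → 4 fragments:
  1–76 → 76 bp
  77–168 → 92 bp
  169–221 → 53 bp
  222–256 → 35 bp
Sorted largest to smallest: 92, 76, 53, 35 bp.

92, 76, 53, 35 bp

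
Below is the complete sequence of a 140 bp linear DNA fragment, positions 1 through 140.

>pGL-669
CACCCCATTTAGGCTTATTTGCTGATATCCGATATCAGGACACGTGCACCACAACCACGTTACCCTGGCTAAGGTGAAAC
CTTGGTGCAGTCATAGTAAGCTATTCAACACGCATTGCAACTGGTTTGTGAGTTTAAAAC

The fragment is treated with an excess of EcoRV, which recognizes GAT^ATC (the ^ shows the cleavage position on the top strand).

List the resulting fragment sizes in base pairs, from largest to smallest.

EcoRV sites (GATATC) start at positions 24, 31.
EcoRV cuts after base 3 of each site, so after positions 26, 33.
Linear molecule, 2 cuts → 3 fragments:
  1–26 → 26 bp
  27–33 → 7 bp
  34–140 → 107 bp
Sorted largest to smallest: 107, 26, 7 bp.

107, 26, 7 bp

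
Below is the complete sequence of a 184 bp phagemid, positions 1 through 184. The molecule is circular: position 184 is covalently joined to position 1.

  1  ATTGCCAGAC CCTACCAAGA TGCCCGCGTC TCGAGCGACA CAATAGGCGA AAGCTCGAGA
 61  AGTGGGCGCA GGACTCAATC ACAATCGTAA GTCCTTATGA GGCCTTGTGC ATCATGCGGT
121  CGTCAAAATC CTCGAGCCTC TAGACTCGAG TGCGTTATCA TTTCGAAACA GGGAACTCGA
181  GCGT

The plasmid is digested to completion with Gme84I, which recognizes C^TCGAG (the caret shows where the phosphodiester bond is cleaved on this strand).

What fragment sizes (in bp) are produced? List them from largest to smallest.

Gme84I sites (CTCGAG) start at positions 30, 54, 131, 145, 176.
Gme84I cuts after the first base of each site, so after positions 30, 54, 131, 145, 176.
Circular molecule, 5 cuts → 5 fragments:
  31–54 → 24 bp
  55–131 → 77 bp
  132–145 → 14 bp
  146–176 → 31 bp
  177–184 then 1–30 → 8 + 30 = 38 bp
Sorted largest to smallest: 77, 38, 31, 24, 14 bp.

77, 38, 31, 24, 14 bp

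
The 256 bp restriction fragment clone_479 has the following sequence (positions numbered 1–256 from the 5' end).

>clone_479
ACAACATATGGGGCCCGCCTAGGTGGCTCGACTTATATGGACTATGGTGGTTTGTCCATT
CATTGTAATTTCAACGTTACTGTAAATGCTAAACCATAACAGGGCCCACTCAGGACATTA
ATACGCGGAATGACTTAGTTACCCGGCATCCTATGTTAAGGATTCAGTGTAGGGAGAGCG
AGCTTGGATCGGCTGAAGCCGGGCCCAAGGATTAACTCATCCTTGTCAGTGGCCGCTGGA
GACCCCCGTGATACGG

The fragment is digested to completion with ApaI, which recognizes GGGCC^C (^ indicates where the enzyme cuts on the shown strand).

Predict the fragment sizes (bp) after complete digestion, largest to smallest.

99, 91, 51, 15 bp

ApaI sites (GGGCCC) start at positions 11, 102, 201.
ApaI cuts after base 5 of each site (before the last base), so after positions 15, 106, 205.
Linear molecule, 3 cuts → 4 fragments:
  1–15 → 15 bp
  16–106 → 91 bp
  107–205 → 99 bp
  206–256 → 51 bp
Sorted largest to smallest: 99, 91, 51, 15 bp.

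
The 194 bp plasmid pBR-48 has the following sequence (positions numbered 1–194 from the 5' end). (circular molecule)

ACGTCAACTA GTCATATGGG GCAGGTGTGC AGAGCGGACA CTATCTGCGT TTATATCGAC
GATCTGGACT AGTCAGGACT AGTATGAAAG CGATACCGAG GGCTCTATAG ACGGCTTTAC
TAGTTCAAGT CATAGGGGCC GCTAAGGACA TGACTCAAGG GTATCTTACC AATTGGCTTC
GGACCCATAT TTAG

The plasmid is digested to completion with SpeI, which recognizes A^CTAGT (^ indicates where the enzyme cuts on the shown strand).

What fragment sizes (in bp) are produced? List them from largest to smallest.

82, 61, 41, 10 bp

SpeI sites (ACTAGT) start at positions 7, 68, 78, 119.
SpeI cuts after the first base of each site, so after positions 7, 68, 78, 119.
Circular molecule, 4 cuts → 4 fragments:
  8–68 → 61 bp
  69–78 → 10 bp
  79–119 → 41 bp
  120–194 then 1–7 → 75 + 7 = 82 bp
Sorted largest to smallest: 82, 61, 41, 10 bp.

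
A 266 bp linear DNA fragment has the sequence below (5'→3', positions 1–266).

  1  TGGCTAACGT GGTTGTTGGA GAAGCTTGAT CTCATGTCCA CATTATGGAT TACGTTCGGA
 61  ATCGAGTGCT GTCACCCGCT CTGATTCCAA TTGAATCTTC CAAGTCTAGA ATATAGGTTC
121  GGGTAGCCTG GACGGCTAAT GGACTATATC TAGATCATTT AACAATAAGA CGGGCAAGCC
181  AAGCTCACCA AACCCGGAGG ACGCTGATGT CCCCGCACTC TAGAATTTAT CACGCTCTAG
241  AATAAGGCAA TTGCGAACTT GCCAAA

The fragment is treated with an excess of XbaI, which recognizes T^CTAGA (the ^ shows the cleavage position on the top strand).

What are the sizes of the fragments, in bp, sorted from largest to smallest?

105, 70, 44, 30, 17 bp

XbaI sites (TCTAGA) start at positions 105, 149, 219, 236.
XbaI cuts after the first base of each site, so after positions 105, 149, 219, 236.
Linear molecule, 4 cuts → 5 fragments:
  1–105 → 105 bp
  106–149 → 44 bp
  150–219 → 70 bp
  220–236 → 17 bp
  237–266 → 30 bp
Sorted largest to smallest: 105, 70, 44, 30, 17 bp.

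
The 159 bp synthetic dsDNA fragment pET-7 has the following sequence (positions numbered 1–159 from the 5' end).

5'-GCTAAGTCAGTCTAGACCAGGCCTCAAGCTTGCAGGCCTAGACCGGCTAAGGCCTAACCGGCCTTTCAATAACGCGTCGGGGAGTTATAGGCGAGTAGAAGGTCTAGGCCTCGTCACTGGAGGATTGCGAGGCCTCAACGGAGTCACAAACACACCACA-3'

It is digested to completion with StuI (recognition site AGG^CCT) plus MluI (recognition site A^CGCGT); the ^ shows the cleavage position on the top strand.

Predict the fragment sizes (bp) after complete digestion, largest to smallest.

StuI sites (AGGCCT) start at positions 19, 34, 50, 106, 130.
StuI cuts after base 3 of each site, so after positions 21, 36, 52, 108, 132.
The MluI site (ACGCGT) starts at position 72.
MluI cuts after the first base of each site, so after position 72.
Combined cut positions: 21, 36, 52, 72, 108, 132.
Linear molecule, 6 cuts → 7 fragments:
  1–21 → 21 bp
  22–36 → 15 bp
  37–52 → 16 bp
  53–72 → 20 bp
  73–108 → 36 bp
  109–132 → 24 bp
  133–159 → 27 bp
Sorted largest to smallest: 36, 27, 24, 21, 20, 16, 15 bp.

36, 27, 24, 21, 20, 16, 15 bp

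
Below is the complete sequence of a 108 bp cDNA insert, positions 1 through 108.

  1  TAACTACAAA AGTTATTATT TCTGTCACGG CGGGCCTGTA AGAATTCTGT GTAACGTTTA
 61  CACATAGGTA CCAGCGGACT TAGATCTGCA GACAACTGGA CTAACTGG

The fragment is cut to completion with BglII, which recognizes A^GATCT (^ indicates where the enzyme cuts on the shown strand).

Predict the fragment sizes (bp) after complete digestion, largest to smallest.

82, 26 bp

The BglII site (AGATCT) starts at position 82.
BglII cuts after the first base of each site, so after position 82.
Linear molecule, 1 cut → 2 fragments:
  1–82 → 82 bp
  83–108 → 26 bp
Sorted largest to smallest: 82, 26 bp.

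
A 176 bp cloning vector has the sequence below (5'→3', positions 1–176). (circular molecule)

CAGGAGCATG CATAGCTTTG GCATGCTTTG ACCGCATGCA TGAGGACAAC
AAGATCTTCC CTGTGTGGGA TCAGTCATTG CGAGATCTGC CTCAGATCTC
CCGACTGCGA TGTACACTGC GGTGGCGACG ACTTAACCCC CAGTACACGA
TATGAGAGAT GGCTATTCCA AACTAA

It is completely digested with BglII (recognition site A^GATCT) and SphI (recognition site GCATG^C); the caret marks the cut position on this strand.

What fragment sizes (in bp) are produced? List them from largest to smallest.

BglII sites (AGATCT) start at positions 52, 83, 94.
BglII cuts after the first base of each site, so after positions 52, 83, 94.
SphI sites (GCATGC) start at positions 6, 21, 34.
SphI cuts after base 5 of each site (before the last base), so after positions 10, 25, 38.
Combined cut positions: 10, 25, 38, 52, 83, 94.
Circular molecule, 6 cuts → 6 fragments:
  11–25 → 15 bp
  26–38 → 13 bp
  39–52 → 14 bp
  53–83 → 31 bp
  84–94 → 11 bp
  95–176 then 1–10 → 82 + 10 = 92 bp
Sorted largest to smallest: 92, 31, 15, 14, 13, 11 bp.

92, 31, 15, 14, 13, 11 bp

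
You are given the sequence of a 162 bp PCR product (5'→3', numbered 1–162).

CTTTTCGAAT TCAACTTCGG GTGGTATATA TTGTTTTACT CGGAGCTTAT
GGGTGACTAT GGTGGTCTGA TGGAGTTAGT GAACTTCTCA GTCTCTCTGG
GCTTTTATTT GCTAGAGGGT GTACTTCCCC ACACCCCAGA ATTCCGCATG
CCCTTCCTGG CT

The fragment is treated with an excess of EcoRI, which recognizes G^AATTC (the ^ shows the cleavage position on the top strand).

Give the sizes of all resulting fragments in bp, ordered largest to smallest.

132, 23, 7 bp

EcoRI sites (GAATTC) start at positions 7, 139.
EcoRI cuts after the first base of each site, so after positions 7, 139.
Linear molecule, 2 cuts → 3 fragments:
  1–7 → 7 bp
  8–139 → 132 bp
  140–162 → 23 bp
Sorted largest to smallest: 132, 23, 7 bp.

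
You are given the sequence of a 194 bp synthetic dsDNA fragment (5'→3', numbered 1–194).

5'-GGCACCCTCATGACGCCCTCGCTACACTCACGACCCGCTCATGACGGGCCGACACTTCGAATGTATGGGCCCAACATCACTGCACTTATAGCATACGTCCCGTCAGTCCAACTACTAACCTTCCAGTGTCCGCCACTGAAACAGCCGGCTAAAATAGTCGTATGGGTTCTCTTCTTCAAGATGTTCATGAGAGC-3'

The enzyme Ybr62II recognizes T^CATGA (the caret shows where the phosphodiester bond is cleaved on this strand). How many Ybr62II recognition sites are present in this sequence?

3

TCATGA occurs starting at positions 8, 39, 185.
Ybr62II cuts at 3 sites.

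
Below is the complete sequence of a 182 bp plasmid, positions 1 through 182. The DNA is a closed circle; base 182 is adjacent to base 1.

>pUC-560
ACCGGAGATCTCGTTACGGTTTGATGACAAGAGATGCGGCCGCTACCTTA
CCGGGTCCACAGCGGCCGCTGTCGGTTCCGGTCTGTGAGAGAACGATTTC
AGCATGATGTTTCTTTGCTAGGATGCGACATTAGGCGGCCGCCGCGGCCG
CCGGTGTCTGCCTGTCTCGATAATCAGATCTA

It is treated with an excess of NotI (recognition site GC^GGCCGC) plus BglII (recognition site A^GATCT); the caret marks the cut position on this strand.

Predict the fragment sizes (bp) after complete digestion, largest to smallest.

73, 31, 31, 26, 12, 9 bp

NotI sites (GCGGCCGC) start at positions 36, 62, 135, 144.
NotI cuts after base 2 of each site, so after positions 37, 63, 136, 145.
BglII sites (AGATCT) start at positions 6, 176.
BglII cuts after the first base of each site, so after positions 6, 176.
Combined cut positions: 6, 37, 63, 136, 145, 176.
Circular molecule, 6 cuts → 6 fragments:
  7–37 → 31 bp
  38–63 → 26 bp
  64–136 → 73 bp
  137–145 → 9 bp
  146–176 → 31 bp
  177–182 then 1–6 → 6 + 6 = 12 bp
Sorted largest to smallest: 73, 31, 31, 26, 12, 9 bp.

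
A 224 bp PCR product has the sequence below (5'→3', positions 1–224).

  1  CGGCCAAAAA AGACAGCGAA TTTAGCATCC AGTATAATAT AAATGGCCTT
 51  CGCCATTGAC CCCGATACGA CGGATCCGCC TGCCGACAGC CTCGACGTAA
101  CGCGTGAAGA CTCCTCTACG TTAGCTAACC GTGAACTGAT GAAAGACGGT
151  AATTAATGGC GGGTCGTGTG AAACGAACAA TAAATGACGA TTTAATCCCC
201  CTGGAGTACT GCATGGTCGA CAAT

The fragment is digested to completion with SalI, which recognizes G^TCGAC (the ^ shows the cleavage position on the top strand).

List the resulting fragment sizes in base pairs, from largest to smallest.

The SalI site (GTCGAC) starts at position 216.
SalI cuts after the first base of each site, so after position 216.
Linear molecule, 1 cut → 2 fragments:
  1–216 → 216 bp
  217–224 → 8 bp
Sorted largest to smallest: 216, 8 bp.

216, 8 bp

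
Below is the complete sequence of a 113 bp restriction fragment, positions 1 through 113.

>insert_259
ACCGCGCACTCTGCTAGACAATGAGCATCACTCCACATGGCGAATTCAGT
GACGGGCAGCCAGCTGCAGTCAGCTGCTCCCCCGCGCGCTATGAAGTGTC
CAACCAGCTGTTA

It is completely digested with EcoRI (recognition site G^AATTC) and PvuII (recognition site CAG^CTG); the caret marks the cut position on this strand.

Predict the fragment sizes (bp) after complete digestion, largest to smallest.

The EcoRI site (GAATTC) starts at position 42.
EcoRI cuts after the first base of each site, so after position 42.
PvuII sites (CAGCTG) start at positions 61, 71, 105.
PvuII cuts after base 3 of each site, so after positions 63, 73, 107.
Combined cut positions: 42, 63, 73, 107.
Linear molecule, 4 cuts → 5 fragments:
  1–42 → 42 bp
  43–63 → 21 bp
  64–73 → 10 bp
  74–107 → 34 bp
  108–113 → 6 bp
Sorted largest to smallest: 42, 34, 21, 10, 6 bp.

42, 34, 21, 10, 6 bp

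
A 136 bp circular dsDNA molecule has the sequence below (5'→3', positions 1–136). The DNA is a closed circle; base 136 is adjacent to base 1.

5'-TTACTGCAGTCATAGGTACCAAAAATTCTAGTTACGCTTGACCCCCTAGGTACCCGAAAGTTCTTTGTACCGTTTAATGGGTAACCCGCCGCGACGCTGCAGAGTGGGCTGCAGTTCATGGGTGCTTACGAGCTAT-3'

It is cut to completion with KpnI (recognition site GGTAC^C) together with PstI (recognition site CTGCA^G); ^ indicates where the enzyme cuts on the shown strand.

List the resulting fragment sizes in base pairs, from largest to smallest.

48, 34, 31, 12, 11 bp

KpnI sites (GGTACC) start at positions 15, 49.
KpnI cuts after base 5 of each site (before the last base), so after positions 19, 53.
PstI sites (CTGCAG) start at positions 4, 97, 109.
PstI cuts after base 5 of each site (before the last base), so after positions 8, 101, 113.
Combined cut positions: 8, 19, 53, 101, 113.
Circular molecule, 5 cuts → 5 fragments:
  9–19 → 11 bp
  20–53 → 34 bp
  54–101 → 48 bp
  102–113 → 12 bp
  114–136 then 1–8 → 23 + 8 = 31 bp
Sorted largest to smallest: 48, 34, 31, 12, 11 bp.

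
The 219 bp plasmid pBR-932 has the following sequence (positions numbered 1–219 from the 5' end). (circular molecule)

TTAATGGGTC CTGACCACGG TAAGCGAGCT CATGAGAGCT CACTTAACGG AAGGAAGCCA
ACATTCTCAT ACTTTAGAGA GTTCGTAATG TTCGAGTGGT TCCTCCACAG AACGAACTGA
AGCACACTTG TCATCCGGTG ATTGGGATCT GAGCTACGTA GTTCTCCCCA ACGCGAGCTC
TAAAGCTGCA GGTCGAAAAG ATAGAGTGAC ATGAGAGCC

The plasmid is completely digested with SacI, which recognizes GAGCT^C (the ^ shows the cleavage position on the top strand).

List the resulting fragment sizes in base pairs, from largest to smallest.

SacI sites (GAGCTC) start at positions 26, 36, 175.
SacI cuts after base 5 of each site (before the last base), so after positions 30, 40, 179.
Circular molecule, 3 cuts → 3 fragments:
  31–40 → 10 bp
  41–179 → 139 bp
  180–219 then 1–30 → 40 + 30 = 70 bp
Sorted largest to smallest: 139, 70, 10 bp.

139, 70, 10 bp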